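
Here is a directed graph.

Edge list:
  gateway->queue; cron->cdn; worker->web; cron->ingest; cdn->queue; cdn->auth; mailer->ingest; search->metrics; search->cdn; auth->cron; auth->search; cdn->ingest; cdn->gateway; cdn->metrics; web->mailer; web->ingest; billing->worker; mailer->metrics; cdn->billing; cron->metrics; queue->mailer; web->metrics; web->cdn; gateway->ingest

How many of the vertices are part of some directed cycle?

A vertex is on a directed cycle iff it belongs to a strongly connected component of size ≥ 2 (or has a self-loop).
The vertices on cycles are {cdn, web, auth, cron, search, worker, billing} — 7 in total.

7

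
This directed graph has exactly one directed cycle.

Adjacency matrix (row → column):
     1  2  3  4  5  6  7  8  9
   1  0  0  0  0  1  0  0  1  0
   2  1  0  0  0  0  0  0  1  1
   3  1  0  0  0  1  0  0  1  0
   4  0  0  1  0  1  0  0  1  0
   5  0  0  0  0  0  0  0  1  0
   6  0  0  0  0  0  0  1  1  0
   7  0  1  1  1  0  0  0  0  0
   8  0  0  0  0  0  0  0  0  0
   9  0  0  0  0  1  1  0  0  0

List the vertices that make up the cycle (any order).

2, 6, 7, 9

DFS with gray/black marking from 7:
7 gray
  3 gray
    1 gray
      5 gray
        8 gray
        8 black
      5 black
      1→8: 8 black — skip
    1 black
    3→8: 8 black — skip
    3→5: 5 black — skip
  3 black
  4 gray
    4→5: 5 black — skip
    4→8: 8 black — skip
    4→3: 3 black — skip
  4 black
  2 gray
    2→8: 8 black — skip
    9 gray
      9→5: 5 black — skip
      6 gray
        6→7: 7 is gray → back edge
Back edge closes the cycle 7 → 2 → 9 → 6 → 7; its vertices are {2, 6, 7, 9}.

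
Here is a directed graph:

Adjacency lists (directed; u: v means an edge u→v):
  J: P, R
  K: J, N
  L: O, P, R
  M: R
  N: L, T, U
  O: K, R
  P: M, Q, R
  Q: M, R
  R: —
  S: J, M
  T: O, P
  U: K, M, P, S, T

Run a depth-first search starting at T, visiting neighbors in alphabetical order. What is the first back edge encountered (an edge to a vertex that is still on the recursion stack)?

DFS from T (visiting neighbors in alphabetical order); mark gray on enter, black on exit:
T gray
  O gray
    K gray
      J gray
        P gray
          M gray
            R gray
            R black
          M black
          Q gray
            Q→M: M black — skip
            Q→R: R black — skip
          Q black
          P→R: R black — skip
        P black
        J→R: R black — skip
      J black
      N gray
        L gray
          L→O: O is gray → back edge
First back edge: L → O.

L->O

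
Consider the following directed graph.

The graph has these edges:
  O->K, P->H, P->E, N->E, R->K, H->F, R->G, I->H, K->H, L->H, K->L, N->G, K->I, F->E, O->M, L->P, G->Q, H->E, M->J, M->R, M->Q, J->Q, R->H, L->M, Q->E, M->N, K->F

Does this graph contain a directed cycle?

Yes

DFS with white/gray/black marking, starting from G:
G gray
  Q gray
    E gray
    E black
  Q black
G black
F gray
  F→E: E black — skip
F black
H gray
  H→F: F black — skip
  H→E: E black — skip
H black
I gray
  I→H: H black — skip
I black
J gray
  J→Q: Q black — skip
J black
K gray
  K→F: F black — skip
  K→H: H black — skip
  K→I: I black — skip
  L gray
    P gray
      P→H: H black — skip
      P→E: E black — skip
    P black
    L→H: H black — skip
    M gray
      R gray
        R→H: H black — skip
        R→G: G black — skip
        R→K: K is gray → back edge
Back edge found, so a cycle exists: K → L → M → R → K.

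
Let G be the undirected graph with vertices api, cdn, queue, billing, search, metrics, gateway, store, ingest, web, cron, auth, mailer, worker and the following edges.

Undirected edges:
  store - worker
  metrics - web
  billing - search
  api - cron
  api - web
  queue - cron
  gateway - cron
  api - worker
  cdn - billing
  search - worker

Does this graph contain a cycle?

No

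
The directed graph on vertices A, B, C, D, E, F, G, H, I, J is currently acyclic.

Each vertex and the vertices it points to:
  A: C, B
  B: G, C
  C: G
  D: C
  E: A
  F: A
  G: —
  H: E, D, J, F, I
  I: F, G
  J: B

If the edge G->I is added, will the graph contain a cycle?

Yes

Adding G→I creates a cycle iff I can already reach G.
Path from I: I → G.
So I → … → G → I is a cycle.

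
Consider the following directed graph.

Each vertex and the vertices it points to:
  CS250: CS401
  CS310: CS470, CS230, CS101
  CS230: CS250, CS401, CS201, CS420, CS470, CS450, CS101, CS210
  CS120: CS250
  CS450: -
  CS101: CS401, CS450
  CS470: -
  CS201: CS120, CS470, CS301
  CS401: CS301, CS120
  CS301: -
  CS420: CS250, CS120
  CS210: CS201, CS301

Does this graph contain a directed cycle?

Yes

DFS with white/gray/black marking, starting from CS101:
CS101 gray
  CS401 gray
    CS301 gray
    CS301 black
    CS120 gray
      CS250 gray
        CS250→CS401: CS401 is gray → back edge
Back edge found, so a cycle exists: CS401 → CS120 → CS250 → CS401.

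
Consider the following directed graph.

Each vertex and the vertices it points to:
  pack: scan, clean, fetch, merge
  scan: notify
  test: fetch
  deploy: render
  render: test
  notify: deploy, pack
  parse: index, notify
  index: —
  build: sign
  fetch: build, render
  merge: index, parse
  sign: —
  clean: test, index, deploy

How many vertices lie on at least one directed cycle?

A vertex is on a directed cycle iff it belongs to a strongly connected component of size ≥ 2 (or has a self-loop).
The vertices on cycles are {pack, scan, test, fetch, merge, parse, notify, render} — 8 in total.

8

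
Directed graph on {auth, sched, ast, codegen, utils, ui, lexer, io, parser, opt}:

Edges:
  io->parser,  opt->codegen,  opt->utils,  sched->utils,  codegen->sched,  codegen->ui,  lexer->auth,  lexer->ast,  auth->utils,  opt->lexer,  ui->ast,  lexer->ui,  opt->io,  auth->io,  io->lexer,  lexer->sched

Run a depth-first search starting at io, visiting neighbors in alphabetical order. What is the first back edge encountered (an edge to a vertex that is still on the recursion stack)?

DFS from io (visiting neighbors in alphabetical order); mark gray on enter, black on exit:
io gray
  lexer gray
    ast gray
    ast black
    auth gray
      auth→io: io is gray → back edge
First back edge: auth → io.

auth->io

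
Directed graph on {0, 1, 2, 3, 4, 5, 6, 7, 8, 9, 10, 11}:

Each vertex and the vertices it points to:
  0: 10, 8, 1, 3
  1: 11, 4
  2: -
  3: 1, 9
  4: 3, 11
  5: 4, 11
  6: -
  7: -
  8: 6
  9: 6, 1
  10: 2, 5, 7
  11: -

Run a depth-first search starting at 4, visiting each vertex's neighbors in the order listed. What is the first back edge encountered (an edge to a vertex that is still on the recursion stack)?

1→4

DFS from 4 (visiting each vertex's neighbors in the order listed); mark gray on enter, black on exit:
4 gray
  3 gray
    1 gray
      11 gray
      11 black
      1→4: 4 is gray → back edge
First back edge: 1 → 4.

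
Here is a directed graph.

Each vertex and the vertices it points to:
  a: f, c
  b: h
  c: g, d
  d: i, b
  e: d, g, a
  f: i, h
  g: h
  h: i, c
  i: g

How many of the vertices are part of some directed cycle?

6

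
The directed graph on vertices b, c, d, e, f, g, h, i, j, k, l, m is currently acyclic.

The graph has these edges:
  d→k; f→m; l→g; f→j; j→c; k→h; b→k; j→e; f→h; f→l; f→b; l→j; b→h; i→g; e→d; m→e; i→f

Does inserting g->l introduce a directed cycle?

Yes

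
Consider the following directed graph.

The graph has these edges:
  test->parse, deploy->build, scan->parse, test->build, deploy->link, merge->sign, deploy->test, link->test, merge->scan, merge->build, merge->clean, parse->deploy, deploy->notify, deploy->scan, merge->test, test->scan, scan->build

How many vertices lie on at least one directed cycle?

5

A vertex is on a directed cycle iff it belongs to a strongly connected component of size ≥ 2 (or has a self-loop).
The vertices on cycles are {link, scan, test, parse, deploy} — 5 in total.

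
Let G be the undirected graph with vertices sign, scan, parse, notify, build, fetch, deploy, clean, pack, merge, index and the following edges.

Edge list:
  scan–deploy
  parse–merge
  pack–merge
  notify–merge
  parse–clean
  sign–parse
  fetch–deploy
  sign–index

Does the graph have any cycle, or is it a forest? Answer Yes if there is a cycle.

No

DFS, tracking each vertex's parent; an edge to a visited non-parent vertex closes a cycle.
Start from index:
visit index (parent –)
  visit sign (parent index)
    visit parse (parent sign)
      visit merge (parent parse)
        visit notify (parent merge)
          notify–merge: parent, skip
        visit pack (parent merge)
          pack–merge: parent, skip
        merge–parse: parent, skip
      parse–sign: parent, skip
      visit clean (parent parse)
        clean–parse: parent, skip
    sign–index: parent, skip
visit scan (parent –)
  visit deploy (parent scan)
    deploy–scan: parent, skip
    visit fetch (parent deploy)
      fetch–deploy: parent, skip
visit build (parent –)
No non-parent visited neighbor found — the graph is a forest.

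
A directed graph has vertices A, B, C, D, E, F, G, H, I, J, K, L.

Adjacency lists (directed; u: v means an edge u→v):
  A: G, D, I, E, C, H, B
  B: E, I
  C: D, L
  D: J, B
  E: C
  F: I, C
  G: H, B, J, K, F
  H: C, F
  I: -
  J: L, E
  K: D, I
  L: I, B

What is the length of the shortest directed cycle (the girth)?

4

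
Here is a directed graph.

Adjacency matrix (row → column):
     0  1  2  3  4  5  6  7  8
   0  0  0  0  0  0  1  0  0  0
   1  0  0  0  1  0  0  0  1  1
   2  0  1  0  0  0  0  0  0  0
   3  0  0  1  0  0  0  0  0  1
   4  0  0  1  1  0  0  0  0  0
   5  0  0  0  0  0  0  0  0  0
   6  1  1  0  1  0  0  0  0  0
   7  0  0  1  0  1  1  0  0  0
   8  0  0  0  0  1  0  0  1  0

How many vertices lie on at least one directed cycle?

A vertex is on a directed cycle iff it belongs to a strongly connected component of size ≥ 2 (or has a self-loop).
The vertices on cycles are {1, 2, 3, 4, 7, 8} — 6 in total.

6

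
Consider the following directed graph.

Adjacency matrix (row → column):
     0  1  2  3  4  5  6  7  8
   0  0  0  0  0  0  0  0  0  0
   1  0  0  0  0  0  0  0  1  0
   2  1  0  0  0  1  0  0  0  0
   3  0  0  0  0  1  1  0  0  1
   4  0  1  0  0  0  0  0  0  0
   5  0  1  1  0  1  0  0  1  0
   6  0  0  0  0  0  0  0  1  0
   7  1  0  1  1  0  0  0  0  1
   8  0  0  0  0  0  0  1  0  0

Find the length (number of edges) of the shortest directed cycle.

3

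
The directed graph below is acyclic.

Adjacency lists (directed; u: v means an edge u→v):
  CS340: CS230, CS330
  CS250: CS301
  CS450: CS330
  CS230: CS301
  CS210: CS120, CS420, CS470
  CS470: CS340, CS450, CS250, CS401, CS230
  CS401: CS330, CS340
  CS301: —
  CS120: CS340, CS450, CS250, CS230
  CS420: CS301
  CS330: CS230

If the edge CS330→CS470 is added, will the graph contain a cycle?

Adding CS330→CS470 creates a cycle iff CS470 can already reach CS330.
Path from CS470: CS470 → CS401 → CS330.
So CS470 → … → CS330 → CS470 is a cycle.

Yes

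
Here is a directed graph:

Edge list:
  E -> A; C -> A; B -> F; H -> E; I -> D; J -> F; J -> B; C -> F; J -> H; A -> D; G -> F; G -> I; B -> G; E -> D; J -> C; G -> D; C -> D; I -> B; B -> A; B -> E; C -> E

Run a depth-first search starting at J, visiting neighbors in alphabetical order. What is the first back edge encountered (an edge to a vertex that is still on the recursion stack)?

I->B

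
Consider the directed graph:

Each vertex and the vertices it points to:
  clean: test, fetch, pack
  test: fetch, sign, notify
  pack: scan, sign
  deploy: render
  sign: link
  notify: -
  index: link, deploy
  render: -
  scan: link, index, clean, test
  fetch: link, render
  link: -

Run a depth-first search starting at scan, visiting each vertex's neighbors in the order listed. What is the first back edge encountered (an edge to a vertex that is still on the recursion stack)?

DFS from scan (visiting each vertex's neighbors in the order listed); mark gray on enter, black on exit:
scan gray
  link gray
  link black
  index gray
    index→link: link black — skip
    deploy gray
      render gray
      render black
    deploy black
  index black
  clean gray
    test gray
      fetch gray
        fetch→link: link black — skip
        fetch→render: render black — skip
      fetch black
      sign gray
        sign→link: link black — skip
      sign black
      notify gray
      notify black
    test black
    clean→fetch: fetch black — skip
    pack gray
      pack→scan: scan is gray → back edge
First back edge: pack → scan.

pack->scan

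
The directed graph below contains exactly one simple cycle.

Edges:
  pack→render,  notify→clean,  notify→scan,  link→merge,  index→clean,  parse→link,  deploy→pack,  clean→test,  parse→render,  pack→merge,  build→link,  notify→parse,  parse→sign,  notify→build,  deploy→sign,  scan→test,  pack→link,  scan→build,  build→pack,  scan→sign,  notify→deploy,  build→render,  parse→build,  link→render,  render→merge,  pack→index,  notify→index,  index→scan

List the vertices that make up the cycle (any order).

pack, scan, build, index

DFS with gray/black marking from index:
index gray
  clean gray
    test gray
    test black
  clean black
  scan gray
    scan→test: test black — skip
    sign gray
    sign black
    build gray
      pack gray
        merge gray
        merge black
        link gray
          link→merge: merge black — skip
          render gray
            render→merge: merge black — skip
          render black
        link black
        pack→render: render black — skip
        pack→index: index is gray → back edge
Back edge closes the cycle index → scan → build → pack → index; its vertices are {pack, scan, build, index}.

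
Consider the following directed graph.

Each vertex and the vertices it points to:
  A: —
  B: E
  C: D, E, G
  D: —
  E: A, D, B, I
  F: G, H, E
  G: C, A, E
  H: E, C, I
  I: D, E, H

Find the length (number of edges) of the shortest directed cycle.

2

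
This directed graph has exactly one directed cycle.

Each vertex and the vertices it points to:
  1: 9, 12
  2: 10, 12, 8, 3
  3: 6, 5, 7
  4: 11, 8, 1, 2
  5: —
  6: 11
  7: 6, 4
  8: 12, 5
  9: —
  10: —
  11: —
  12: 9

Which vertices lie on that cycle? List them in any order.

2, 3, 4, 7

DFS with gray/black marking from 4:
4 gray
  11 gray
  11 black
  8 gray
    12 gray
      9 gray
      9 black
    12 black
    5 gray
    5 black
  8 black
  1 gray
    1→9: 9 black — skip
    1→12: 12 black — skip
  1 black
  2 gray
    10 gray
    10 black
    2→12: 12 black — skip
    2→8: 8 black — skip
    3 gray
      6 gray
        6→11: 11 black — skip
      6 black
      3→5: 5 black — skip
      7 gray
        7→6: 6 black — skip
        7→4: 4 is gray → back edge
Back edge closes the cycle 4 → 2 → 3 → 7 → 4; its vertices are {2, 3, 4, 7}.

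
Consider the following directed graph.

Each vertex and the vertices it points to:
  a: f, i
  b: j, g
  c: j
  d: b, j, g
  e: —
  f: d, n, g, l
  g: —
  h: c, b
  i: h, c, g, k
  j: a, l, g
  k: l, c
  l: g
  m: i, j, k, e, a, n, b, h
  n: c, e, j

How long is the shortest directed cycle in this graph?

4

For each vertex v, BFS finds the shortest path from v back to v.
The shortest such closed walk is a → i → c → j → a, length 4.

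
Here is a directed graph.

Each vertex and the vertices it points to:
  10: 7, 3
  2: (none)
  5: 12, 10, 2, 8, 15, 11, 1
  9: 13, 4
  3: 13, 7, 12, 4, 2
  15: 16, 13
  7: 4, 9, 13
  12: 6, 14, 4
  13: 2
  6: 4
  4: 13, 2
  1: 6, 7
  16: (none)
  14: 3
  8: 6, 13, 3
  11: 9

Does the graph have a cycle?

Yes

DFS with white/gray/black marking, starting from 4:
4 gray
  13 gray
    2 gray
    2 black
  13 black
  4→2: 2 black — skip
4 black
10 gray
  7 gray
    7→4: 4 black — skip
    9 gray
      9→13: 13 black — skip
      9→4: 4 black — skip
    9 black
    7→13: 13 black — skip
  7 black
  3 gray
    3→13: 13 black — skip
    3→7: 7 black — skip
    12 gray
      6 gray
        6→4: 4 black — skip
      6 black
      14 gray
        14→3: 3 is gray → back edge
Back edge found, so a cycle exists: 3 → 12 → 14 → 3.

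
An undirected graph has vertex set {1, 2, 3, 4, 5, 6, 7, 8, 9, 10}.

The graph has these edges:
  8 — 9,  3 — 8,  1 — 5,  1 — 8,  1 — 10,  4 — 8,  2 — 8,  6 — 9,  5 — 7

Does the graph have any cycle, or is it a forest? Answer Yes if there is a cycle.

No

DFS, tracking each vertex's parent; an edge to a visited non-parent vertex closes a cycle.
Start from 9:
visit 9 (parent –)
  visit 6 (parent 9)
    6–9: parent, skip
  visit 8 (parent 9)
    visit 4 (parent 8)
      4–8: parent, skip
    8–9: parent, skip
    visit 2 (parent 8)
      2–8: parent, skip
    visit 1 (parent 8)
      1–8: parent, skip
      visit 10 (parent 1)
        10–1: parent, skip
      visit 5 (parent 1)
        5–1: parent, skip
        visit 7 (parent 5)
          7–5: parent, skip
    visit 3 (parent 8)
      3–8: parent, skip
No non-parent visited neighbor found — the graph is a forest.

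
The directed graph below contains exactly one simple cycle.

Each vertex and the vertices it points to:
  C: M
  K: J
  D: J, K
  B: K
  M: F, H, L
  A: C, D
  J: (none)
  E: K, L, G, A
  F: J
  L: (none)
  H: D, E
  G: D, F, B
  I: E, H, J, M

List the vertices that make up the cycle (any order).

DFS with gray/black marking from H:
H gray
  D gray
    J gray
    J black
    K gray
      K→J: J black — skip
    K black
  D black
  E gray
    E→K: K black — skip
    L gray
    L black
    G gray
      G→D: D black — skip
      F gray
        F→J: J black — skip
      F black
      B gray
        B→K: K black — skip
      B black
    G black
    A gray
      C gray
        M gray
          M→F: F black — skip
          M→H: H is gray → back edge
Back edge closes the cycle H → E → A → C → M → H; its vertices are {A, C, E, H, M}.

A, C, E, H, M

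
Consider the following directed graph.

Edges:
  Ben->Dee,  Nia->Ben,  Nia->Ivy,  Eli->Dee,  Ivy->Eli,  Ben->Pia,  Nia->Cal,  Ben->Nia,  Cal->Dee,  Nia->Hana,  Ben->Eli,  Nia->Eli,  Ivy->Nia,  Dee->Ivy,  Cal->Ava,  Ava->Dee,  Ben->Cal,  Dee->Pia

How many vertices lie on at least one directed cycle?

A vertex is on a directed cycle iff it belongs to a strongly connected component of size ≥ 2 (or has a self-loop).
The vertices on cycles are {Ava, Ben, Cal, Dee, Eli, Ivy, Nia} — 7 in total.

7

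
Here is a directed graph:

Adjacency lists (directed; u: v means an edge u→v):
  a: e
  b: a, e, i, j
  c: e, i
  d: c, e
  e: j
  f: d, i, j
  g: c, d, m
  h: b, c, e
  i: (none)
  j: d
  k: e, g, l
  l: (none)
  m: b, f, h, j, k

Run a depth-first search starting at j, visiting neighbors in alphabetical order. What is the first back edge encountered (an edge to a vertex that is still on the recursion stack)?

e→j

DFS from j (visiting neighbors in alphabetical order); mark gray on enter, black on exit:
j gray
  d gray
    c gray
      e gray
        e→j: j is gray → back edge
First back edge: e → j.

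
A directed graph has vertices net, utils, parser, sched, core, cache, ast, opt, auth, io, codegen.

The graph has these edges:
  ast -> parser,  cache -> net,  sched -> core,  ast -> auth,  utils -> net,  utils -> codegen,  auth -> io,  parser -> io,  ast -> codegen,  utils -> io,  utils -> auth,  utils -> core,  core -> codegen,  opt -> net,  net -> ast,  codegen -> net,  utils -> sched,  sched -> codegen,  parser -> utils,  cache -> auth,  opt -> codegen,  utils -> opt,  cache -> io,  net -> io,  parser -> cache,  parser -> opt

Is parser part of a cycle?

Yes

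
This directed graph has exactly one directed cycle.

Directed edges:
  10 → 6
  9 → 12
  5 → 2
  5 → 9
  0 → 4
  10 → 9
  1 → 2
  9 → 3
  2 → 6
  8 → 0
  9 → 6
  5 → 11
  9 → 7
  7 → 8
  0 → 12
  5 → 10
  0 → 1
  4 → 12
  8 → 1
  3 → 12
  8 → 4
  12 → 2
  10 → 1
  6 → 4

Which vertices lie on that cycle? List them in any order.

DFS with gray/black marking from 6:
6 gray
  4 gray
    12 gray
      2 gray
        2→6: 6 is gray → back edge
Back edge closes the cycle 6 → 4 → 12 → 2 → 6; its vertices are {2, 4, 6, 12}.

2, 4, 6, 12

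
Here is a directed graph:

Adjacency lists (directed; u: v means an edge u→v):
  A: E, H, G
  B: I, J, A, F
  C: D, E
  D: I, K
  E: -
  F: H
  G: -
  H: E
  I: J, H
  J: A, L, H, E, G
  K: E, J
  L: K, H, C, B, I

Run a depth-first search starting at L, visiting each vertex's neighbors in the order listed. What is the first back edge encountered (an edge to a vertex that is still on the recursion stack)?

J->L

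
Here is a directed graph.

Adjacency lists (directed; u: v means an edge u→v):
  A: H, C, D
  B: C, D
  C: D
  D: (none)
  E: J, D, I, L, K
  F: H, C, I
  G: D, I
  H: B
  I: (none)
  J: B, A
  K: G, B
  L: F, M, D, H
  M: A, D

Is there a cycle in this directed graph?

DFS with white/gray/black marking, starting from F:
F gray
  H gray
    B gray
      C gray
        D gray
        D black
      C black
      B→D: D black — skip
    B black
  H black
  F→C: C black — skip
  I gray
  I black
F black
A gray
  A→H: H black — skip
  A→C: C black — skip
  A→D: D black — skip
A black
E gray
  J gray
    J→B: B black — skip
    J→A: A black — skip
  J black
  E→D: D black — skip
  E→I: I black — skip
  L gray
    L→F: F black — skip
    M gray
      M→A: A black — skip
      M→D: D black — skip
    M black
    L→D: D black — skip
    L→H: H black — skip
  L black
  K gray
    G gray
      G→D: D black — skip
      G→I: I black — skip
    G black
    K→B: B black — skip
  K black
E black
Every edge goes to a white or black vertex — no back edge, so the graph is acyclic.

No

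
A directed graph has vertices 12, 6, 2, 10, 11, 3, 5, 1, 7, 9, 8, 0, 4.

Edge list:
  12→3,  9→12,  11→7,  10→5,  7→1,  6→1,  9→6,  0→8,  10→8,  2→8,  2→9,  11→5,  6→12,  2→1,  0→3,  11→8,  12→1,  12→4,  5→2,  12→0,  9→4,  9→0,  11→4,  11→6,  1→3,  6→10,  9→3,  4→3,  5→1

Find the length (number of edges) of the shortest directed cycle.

5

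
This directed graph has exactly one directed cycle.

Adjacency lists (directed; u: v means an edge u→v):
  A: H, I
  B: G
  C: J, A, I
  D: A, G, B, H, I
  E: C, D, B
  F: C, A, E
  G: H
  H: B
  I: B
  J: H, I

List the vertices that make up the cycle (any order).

DFS with gray/black marking from H:
H gray
  B gray
    G gray
      G→H: H is gray → back edge
Back edge closes the cycle H → B → G → H; its vertices are {B, G, H}.

B, G, H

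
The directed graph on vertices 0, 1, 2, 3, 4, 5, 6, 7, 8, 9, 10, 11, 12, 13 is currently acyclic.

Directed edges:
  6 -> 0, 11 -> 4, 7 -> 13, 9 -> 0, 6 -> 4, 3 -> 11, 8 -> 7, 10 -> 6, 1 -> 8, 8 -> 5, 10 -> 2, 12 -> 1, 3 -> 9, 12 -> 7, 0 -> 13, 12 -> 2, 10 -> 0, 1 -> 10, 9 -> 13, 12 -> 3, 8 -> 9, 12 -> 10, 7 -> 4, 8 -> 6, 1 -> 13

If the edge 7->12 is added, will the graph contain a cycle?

Yes

Adding 7→12 creates a cycle iff 12 can already reach 7.
Path from 12: 12 → 7.
So 12 → … → 7 → 12 is a cycle.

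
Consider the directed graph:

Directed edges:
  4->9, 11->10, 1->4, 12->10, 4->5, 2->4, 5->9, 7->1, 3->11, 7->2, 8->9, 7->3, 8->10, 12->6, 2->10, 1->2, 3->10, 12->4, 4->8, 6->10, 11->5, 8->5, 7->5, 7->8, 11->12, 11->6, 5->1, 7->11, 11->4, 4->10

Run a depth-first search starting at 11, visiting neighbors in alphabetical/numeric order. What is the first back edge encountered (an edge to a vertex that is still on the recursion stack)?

DFS from 11 (visiting neighbors in alphabetical/numeric order); mark gray on enter, black on exit:
11 gray
  4 gray
    5 gray
      1 gray
        2 gray
          2→4: 4 is gray → back edge
First back edge: 2 → 4.

2->4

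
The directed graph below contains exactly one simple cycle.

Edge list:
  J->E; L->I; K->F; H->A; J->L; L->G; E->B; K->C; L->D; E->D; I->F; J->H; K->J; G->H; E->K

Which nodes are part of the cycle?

E, J, K

DFS with gray/black marking from E:
E gray
  D gray
  D black
  K gray
    C gray
    C black
    F gray
    F black
    J gray
      H gray
        A gray
        A black
      H black
      J→E: E is gray → back edge
Back edge closes the cycle E → K → J → E; its vertices are {E, J, K}.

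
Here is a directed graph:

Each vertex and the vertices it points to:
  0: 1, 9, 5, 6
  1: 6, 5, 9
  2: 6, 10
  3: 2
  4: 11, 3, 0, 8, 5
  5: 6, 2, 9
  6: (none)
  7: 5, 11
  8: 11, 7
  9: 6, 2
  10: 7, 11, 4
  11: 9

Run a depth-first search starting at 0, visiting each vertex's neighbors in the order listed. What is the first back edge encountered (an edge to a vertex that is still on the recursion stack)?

DFS from 0 (visiting each vertex's neighbors in the order listed); mark gray on enter, black on exit:
0 gray
  1 gray
    6 gray
    6 black
    5 gray
      5→6: 6 black — skip
      2 gray
        2→6: 6 black — skip
        10 gray
          7 gray
            7→5: 5 is gray → back edge
First back edge: 7 → 5.

7→5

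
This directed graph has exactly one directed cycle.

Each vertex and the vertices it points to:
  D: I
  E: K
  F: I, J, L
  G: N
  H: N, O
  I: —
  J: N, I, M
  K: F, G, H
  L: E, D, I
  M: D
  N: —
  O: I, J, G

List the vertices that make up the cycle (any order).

E, F, K, L

DFS with gray/black marking from K:
K gray
  F gray
    I gray
    I black
    J gray
      N gray
      N black
      J→I: I black — skip
      M gray
        D gray
          D→I: I black — skip
        D black
      M black
    J black
    L gray
      E gray
        E→K: K is gray → back edge
Back edge closes the cycle K → F → L → E → K; its vertices are {E, F, K, L}.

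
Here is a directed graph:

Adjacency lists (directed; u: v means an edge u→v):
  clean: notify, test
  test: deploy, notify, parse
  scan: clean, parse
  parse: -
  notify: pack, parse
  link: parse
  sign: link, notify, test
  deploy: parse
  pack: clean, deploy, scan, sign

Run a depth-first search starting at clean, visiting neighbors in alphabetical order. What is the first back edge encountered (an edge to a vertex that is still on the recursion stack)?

pack->clean

DFS from clean (visiting neighbors in alphabetical order); mark gray on enter, black on exit:
clean gray
  notify gray
    pack gray
      pack→clean: clean is gray → back edge
First back edge: pack → clean.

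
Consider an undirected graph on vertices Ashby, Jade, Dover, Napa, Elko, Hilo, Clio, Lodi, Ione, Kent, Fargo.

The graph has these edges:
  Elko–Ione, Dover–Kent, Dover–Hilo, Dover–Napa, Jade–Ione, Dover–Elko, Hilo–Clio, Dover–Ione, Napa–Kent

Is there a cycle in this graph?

Yes

DFS, tracking each vertex's parent; an edge to a visited non-parent vertex closes a cycle.
Start from Kent:
visit Kent (parent –)
  visit Dover (parent Kent)
    visit Hilo (parent Dover)
      visit Clio (parent Hilo)
        Clio–Hilo: parent, skip
      Hilo–Dover: parent, skip
    visit Elko (parent Dover)
      visit Ione (parent Elko)
        visit Jade (parent Ione)
          Jade–Ione: parent, skip
        Ione–Elko: parent, skip
        Ione–Dover: Dover visited and ≠ parent → cycle
Cycle: Dover – Elko – Ione – Dover.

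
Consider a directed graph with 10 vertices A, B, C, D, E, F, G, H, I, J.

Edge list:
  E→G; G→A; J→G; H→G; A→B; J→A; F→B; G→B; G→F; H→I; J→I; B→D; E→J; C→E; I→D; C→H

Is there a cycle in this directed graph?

No

DFS with white/gray/black marking, starting from H:
H gray
  I gray
    D gray
    D black
  I black
  G gray
    F gray
      B gray
        B→D: D black — skip
      B black
    F black
    G→B: B black — skip
    A gray
      A→B: B black — skip
    A black
  G black
H black
C gray
  E gray
    E→G: G black — skip
    J gray
      J→A: A black — skip
      J→I: I black — skip
      J→G: G black — skip
    J black
  E black
  C→H: H black — skip
C black
Every edge goes to a white or black vertex — no back edge, so the graph is acyclic.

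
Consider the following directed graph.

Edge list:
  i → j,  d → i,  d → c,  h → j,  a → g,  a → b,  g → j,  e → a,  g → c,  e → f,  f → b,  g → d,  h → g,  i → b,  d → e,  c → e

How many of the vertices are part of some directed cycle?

5

A vertex is on a directed cycle iff it belongs to a strongly connected component of size ≥ 2 (or has a self-loop).
The vertices on cycles are {a, c, d, e, g} — 5 in total.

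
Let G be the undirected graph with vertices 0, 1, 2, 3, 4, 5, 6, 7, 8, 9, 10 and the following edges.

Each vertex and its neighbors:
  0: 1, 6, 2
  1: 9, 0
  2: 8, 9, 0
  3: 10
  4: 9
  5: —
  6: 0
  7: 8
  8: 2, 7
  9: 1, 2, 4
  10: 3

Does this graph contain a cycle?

Yes

DFS, tracking each vertex's parent; an edge to a visited non-parent vertex closes a cycle.
Start from 2:
visit 2 (parent –)
  visit 8 (parent 2)
    8–2: parent, skip
    visit 7 (parent 8)
      7–8: parent, skip
  visit 9 (parent 2)
    visit 1 (parent 9)
      1–9: parent, skip
      visit 0 (parent 1)
        0–1: parent, skip
        visit 6 (parent 0)
          6–0: parent, skip
        0–2: 2 visited and ≠ parent → cycle
Cycle: 2 – 9 – 1 – 0 – 2.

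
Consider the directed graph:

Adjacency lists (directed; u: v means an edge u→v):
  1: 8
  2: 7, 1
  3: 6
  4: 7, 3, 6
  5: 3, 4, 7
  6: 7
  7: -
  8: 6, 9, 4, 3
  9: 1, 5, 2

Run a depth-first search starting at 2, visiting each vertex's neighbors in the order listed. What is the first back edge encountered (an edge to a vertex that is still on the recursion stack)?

9→1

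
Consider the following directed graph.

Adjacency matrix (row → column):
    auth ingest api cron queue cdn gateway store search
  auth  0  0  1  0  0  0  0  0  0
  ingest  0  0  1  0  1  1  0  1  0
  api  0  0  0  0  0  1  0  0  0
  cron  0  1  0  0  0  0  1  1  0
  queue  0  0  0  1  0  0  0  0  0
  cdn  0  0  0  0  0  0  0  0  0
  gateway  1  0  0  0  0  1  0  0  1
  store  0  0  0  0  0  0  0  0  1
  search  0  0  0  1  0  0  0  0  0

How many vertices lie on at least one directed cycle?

6

A vertex is on a directed cycle iff it belongs to a strongly connected component of size ≥ 2 (or has a self-loop).
The vertices on cycles are {cron, queue, store, ingest, search, gateway} — 6 in total.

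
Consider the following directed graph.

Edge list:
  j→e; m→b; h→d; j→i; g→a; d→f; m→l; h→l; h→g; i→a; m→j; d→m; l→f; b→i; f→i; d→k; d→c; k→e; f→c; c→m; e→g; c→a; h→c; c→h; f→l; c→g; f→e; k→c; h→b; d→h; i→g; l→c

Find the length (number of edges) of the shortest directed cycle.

2

For each vertex v, BFS finds the shortest path from v back to v.
The shortest such closed walk is d → h → d, length 2.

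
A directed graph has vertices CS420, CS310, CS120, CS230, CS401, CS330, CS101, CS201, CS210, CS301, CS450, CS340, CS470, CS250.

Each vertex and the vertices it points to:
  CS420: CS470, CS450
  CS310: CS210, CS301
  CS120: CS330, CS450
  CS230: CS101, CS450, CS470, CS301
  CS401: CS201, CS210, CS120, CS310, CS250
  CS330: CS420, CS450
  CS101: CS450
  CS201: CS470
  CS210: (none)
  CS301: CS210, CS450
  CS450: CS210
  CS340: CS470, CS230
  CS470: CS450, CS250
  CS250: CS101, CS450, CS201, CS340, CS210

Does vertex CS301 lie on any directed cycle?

No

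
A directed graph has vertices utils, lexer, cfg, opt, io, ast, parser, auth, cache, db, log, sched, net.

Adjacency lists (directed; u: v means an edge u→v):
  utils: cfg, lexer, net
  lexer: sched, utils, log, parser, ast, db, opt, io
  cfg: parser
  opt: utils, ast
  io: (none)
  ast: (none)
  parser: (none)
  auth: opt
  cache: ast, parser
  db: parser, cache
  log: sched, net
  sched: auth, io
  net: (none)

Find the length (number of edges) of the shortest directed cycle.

For each vertex v, BFS finds the shortest path from v back to v.
The shortest such closed walk is utils → lexer → utils, length 2.

2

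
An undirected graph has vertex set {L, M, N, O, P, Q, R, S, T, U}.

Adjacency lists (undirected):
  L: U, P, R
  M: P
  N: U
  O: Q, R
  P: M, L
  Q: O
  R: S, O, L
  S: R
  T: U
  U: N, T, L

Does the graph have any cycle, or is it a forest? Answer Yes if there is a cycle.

DFS, tracking each vertex's parent; an edge to a visited non-parent vertex closes a cycle.
Start from Q:
visit Q (parent –)
  visit O (parent Q)
    O–Q: parent, skip
    visit R (parent O)
      visit S (parent R)
        S–R: parent, skip
      R–O: parent, skip
      visit L (parent R)
        visit U (parent L)
          visit N (parent U)
            N–U: parent, skip
          visit T (parent U)
            T–U: parent, skip
          U–L: parent, skip
        visit P (parent L)
          visit M (parent P)
            M–P: parent, skip
          P–L: parent, skip
        L–R: parent, skip
No non-parent visited neighbor found — the graph is a forest.

No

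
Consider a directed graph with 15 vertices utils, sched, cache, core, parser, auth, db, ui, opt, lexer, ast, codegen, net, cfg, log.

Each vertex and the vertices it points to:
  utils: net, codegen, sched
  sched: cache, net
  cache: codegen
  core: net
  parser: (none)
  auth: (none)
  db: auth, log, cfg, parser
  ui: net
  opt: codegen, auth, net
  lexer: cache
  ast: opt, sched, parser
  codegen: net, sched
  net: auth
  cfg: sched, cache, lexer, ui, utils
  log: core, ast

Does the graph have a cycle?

DFS with white/gray/black marking, starting from auth:
auth gray
auth black
utils gray
  net gray
    net→auth: auth black — skip
  net black
  codegen gray
    codegen→net: net black — skip
    sched gray
      cache gray
        cache→codegen: codegen is gray → back edge
Back edge found, so a cycle exists: codegen → sched → cache → codegen.

Yes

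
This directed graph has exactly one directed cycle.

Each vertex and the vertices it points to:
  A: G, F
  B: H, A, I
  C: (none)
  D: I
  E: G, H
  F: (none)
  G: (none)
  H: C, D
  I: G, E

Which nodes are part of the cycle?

D, E, H, I

DFS with gray/black marking from H:
H gray
  C gray
  C black
  D gray
    I gray
      G gray
      G black
      E gray
        E→G: G black — skip
        E→H: H is gray → back edge
Back edge closes the cycle H → D → I → E → H; its vertices are {D, E, H, I}.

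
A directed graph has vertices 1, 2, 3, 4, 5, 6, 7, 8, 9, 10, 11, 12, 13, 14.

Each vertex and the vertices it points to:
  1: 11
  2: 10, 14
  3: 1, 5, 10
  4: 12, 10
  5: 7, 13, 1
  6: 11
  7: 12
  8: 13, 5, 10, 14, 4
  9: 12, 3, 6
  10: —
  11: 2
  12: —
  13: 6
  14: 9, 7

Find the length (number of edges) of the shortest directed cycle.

For each vertex v, BFS finds the shortest path from v back to v.
The shortest such closed walk is 14 → 9 → 6 → 11 → 2 → 14, length 5.

5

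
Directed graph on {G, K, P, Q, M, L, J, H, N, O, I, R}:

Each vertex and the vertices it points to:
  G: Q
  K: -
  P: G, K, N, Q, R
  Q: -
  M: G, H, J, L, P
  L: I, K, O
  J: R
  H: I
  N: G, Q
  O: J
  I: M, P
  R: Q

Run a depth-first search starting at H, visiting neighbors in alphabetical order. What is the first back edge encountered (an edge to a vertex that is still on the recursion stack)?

M→H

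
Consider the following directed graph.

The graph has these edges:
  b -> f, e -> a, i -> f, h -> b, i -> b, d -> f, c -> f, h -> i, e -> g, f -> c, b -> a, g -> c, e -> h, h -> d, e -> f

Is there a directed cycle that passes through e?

No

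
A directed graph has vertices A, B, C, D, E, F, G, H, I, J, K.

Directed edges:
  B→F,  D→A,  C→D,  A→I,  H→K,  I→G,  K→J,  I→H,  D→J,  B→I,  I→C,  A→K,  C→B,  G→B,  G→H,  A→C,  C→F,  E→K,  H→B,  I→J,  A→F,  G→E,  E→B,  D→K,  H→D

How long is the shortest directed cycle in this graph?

3

For each vertex v, BFS finds the shortest path from v back to v.
The shortest such closed walk is G → B → I → G, length 3.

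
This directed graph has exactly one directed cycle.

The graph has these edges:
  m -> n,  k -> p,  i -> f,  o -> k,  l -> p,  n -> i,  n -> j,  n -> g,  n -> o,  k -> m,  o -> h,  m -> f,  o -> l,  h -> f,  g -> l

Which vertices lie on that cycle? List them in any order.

k, m, n, o

DFS with gray/black marking from n:
n gray
  j gray
  j black
  i gray
    f gray
    f black
  i black
  g gray
    l gray
      p gray
      p black
    l black
  g black
  o gray
    k gray
      k→p: p black — skip
      m gray
        m→f: f black — skip
        m→n: n is gray → back edge
Back edge closes the cycle n → o → k → m → n; its vertices are {k, m, n, o}.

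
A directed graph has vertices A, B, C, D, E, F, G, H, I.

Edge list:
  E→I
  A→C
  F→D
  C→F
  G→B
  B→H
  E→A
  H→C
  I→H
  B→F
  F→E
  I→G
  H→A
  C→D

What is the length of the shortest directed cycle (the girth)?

4

For each vertex v, BFS finds the shortest path from v back to v.
The shortest such closed walk is E → A → C → F → E, length 4.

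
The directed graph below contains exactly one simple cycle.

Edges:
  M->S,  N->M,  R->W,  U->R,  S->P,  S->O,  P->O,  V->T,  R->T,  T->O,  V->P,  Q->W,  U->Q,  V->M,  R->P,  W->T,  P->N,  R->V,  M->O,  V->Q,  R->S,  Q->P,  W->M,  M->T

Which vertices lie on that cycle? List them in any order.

DFS with gray/black marking from S:
S gray
  P gray
    N gray
      M gray
        T gray
          O gray
          O black
        T black
        M→S: S is gray → back edge
Back edge closes the cycle S → P → N → M → S; its vertices are {M, N, P, S}.

M, N, P, S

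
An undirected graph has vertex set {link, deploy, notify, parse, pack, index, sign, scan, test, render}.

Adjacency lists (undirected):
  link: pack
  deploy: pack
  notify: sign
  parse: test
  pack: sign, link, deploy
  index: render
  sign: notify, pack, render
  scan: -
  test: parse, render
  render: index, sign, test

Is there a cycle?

DFS, tracking each vertex's parent; an edge to a visited non-parent vertex closes a cycle.
Start from scan:
visit scan (parent –)
visit link (parent –)
  visit pack (parent link)
    visit sign (parent pack)
      visit notify (parent sign)
        notify–sign: parent, skip
      sign–pack: parent, skip
      visit render (parent sign)
        visit index (parent render)
          index–render: parent, skip
        render–sign: parent, skip
        visit test (parent render)
          visit parse (parent test)
            parse–test: parent, skip
          test–render: parent, skip
    pack–link: parent, skip
    visit deploy (parent pack)
      deploy–pack: parent, skip
No non-parent visited neighbor found — the graph is a forest.

No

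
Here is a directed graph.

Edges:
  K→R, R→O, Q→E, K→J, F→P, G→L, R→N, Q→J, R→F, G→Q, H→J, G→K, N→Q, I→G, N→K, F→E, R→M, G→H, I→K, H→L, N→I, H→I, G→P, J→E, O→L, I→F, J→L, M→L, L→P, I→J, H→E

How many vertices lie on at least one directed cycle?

A vertex is on a directed cycle iff it belongs to a strongly connected component of size ≥ 2 (or has a self-loop).
The vertices on cycles are {G, H, I, K, N, R} — 6 in total.

6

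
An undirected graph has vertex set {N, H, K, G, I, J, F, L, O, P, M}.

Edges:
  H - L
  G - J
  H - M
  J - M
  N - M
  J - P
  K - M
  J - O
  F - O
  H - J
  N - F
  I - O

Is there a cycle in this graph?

Yes

DFS, tracking each vertex's parent; an edge to a visited non-parent vertex closes a cycle.
Start from P:
visit P (parent –)
  visit J (parent P)
    visit O (parent J)
      O–J: parent, skip
      visit F (parent O)
        F–O: parent, skip
        visit N (parent F)
          N–F: parent, skip
          visit M (parent N)
            visit K (parent M)
              K–M: parent, skip
            visit H (parent M)
              H–M: parent, skip
              visit L (parent H)
                L–H: parent, skip
              H–J: J visited and ≠ parent → cycle
Cycle: J – O – F – N – M – H – J.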